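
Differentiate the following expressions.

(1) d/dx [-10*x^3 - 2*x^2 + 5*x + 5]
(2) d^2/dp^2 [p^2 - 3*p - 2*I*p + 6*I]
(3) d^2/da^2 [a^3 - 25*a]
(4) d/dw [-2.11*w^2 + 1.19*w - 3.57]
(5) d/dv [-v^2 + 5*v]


(1) = -30*x^2 - 4*x + 5
(2) = 2
(3) = 6*a
(4) = 1.19 - 4.22*w
(5) = 5 - 2*v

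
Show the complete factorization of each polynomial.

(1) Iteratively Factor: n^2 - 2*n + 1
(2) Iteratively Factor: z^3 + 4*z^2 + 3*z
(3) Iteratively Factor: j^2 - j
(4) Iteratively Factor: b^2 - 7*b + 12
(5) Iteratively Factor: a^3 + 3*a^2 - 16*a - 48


(1) = (n - 1)*(n - 1)
(2) = (z)*(z^2 + 4*z + 3) = z*(z + 3)*(z + 1)
(3) = (j)*(j - 1)
(4) = (b - 4)*(b - 3)
(5) = (a + 4)*(a^2 - a - 12) = (a - 4)*(a + 4)*(a + 3)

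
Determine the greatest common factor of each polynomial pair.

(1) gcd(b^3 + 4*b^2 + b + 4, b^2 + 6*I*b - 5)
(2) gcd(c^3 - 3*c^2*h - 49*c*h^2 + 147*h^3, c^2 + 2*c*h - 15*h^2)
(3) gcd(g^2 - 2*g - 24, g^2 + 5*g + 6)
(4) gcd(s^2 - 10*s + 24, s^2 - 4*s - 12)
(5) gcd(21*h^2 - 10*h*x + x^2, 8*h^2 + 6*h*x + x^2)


(1) = b + I
(2) = c - 3*h
(3) = 1
(4) = gcd((s - 6)*(s - 4), (s - 6)*(s + 2)) = s - 6
(5) = gcd((-7*h + x)*(-3*h + x), (2*h + x)*(4*h + x)) = 1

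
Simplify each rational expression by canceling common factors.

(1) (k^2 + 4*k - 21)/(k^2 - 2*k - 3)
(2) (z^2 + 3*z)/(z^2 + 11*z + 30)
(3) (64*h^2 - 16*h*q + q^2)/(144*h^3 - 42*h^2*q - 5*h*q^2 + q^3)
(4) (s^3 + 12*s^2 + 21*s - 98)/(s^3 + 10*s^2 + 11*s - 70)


(1) = (k + 7)/(k + 1)
(2) = (z^2 + 3*z)/(z^2 + 11*z + 30)
(3) = (-8*h + q)/(-18*h^2 + 3*h*q + q^2)
(4) = (s + 7)/(s + 5)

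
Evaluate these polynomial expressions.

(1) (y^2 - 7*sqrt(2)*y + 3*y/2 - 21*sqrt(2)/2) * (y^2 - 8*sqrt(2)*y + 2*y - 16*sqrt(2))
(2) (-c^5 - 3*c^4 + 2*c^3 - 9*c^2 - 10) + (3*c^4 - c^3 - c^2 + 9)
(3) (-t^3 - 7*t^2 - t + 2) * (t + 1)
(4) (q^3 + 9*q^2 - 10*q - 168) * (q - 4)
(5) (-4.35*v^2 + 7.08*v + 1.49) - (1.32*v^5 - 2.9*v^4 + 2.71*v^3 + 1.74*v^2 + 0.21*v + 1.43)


(1) = y^4 - 15*sqrt(2)*y^3 + 7*y^3/2 - 105*sqrt(2)*y^2/2 + 115*y^2 - 45*sqrt(2)*y + 392*y + 336
(2) = -c^5 + c^3 - 10*c^2 - 1
(3) = -t^4 - 8*t^3 - 8*t^2 + t + 2
(4) = q^4 + 5*q^3 - 46*q^2 - 128*q + 672
(5) = -1.32*v^5 + 2.9*v^4 - 2.71*v^3 - 6.09*v^2 + 6.87*v + 0.06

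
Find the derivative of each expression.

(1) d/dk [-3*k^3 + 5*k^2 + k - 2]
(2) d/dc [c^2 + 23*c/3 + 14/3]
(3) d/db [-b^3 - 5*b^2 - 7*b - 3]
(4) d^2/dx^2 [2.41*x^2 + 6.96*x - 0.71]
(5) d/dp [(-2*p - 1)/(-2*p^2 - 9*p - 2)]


(1) = -9*k^2 + 10*k + 1
(2) = 2*c + 23/3
(3) = -3*b^2 - 10*b - 7
(4) = 4.82000000000000
(5) = (4*p^2 + 18*p - (2*p + 1)*(4*p + 9) + 4)/(2*p^2 + 9*p + 2)^2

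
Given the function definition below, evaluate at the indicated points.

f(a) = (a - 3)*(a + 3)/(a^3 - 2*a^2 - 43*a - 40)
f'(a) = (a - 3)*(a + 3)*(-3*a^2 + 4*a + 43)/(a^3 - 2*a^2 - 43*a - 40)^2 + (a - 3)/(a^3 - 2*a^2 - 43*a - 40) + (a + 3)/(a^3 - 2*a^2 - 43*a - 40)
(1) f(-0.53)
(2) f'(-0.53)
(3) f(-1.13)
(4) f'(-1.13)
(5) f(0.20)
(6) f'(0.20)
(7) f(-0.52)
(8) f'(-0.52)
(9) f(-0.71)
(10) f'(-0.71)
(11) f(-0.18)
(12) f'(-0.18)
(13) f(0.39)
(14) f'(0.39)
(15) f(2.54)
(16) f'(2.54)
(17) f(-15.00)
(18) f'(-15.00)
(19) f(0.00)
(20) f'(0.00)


(1) = 0.49
(2) = -1.03
(3) = -1.68
(4) = -13.18
(5) = 0.18
(6) = -0.17
(7) = 0.48
(8) = -0.99
(9) = 0.78
(10) = -2.67
(11) = 0.28
(12) = -0.35
(13) = 0.16
(14) = -0.13
(15) = 0.02
(16) = -0.04
(17) = -0.07
(18) = -0.01
(19) = 0.23
(20) = -0.24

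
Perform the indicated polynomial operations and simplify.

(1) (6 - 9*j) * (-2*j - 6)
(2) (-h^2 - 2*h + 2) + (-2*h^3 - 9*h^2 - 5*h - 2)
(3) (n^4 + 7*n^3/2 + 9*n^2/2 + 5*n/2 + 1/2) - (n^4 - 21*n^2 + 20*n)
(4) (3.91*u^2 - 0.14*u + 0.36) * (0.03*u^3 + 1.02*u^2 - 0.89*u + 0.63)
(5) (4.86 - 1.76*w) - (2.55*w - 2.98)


(1) = 18*j^2 + 42*j - 36
(2) = -2*h^3 - 10*h^2 - 7*h
(3) = 7*n^3/2 + 51*n^2/2 - 35*n/2 + 1/2
(4) = 0.1173*u^5 + 3.984*u^4 - 3.6119*u^3 + 2.9551*u^2 - 0.4086*u + 0.2268
(5) = 7.84 - 4.31*w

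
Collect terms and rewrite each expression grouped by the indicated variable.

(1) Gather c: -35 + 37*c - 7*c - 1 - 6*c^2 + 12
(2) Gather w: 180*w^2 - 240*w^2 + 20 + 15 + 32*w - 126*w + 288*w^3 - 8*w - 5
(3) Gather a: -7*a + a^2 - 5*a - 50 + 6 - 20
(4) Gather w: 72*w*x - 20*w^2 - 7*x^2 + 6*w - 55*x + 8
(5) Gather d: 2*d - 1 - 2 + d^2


(1) = -6*c^2 + 30*c - 24
(2) = 288*w^3 - 60*w^2 - 102*w + 30
(3) = a^2 - 12*a - 64
(4) = -20*w^2 + w*(72*x + 6) - 7*x^2 - 55*x + 8
(5) = d^2 + 2*d - 3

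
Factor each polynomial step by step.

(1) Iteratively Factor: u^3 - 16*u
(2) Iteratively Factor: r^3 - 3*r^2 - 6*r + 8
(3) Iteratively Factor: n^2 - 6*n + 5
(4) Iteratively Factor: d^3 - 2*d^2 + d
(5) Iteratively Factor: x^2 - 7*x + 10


(1) = (u)*(u^2 - 16) = u*(u + 4)*(u - 4)
(2) = (r - 1)*(r^2 - 2*r - 8) = (r - 1)*(r + 2)*(r - 4)
(3) = (n - 1)*(n - 5)
(4) = (d)*(d^2 - 2*d + 1) = d*(d - 1)*(d - 1)
(5) = (x - 5)*(x - 2)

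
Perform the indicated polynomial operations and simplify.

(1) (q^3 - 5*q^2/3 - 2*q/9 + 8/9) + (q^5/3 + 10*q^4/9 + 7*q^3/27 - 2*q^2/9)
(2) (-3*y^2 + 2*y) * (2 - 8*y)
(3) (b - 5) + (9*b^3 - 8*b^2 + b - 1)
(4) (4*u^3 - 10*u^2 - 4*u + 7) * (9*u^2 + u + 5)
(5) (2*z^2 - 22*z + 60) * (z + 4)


(1) = q^5/3 + 10*q^4/9 + 34*q^3/27 - 17*q^2/9 - 2*q/9 + 8/9
(2) = 24*y^3 - 22*y^2 + 4*y
(3) = 9*b^3 - 8*b^2 + 2*b - 6
(4) = 36*u^5 - 86*u^4 - 26*u^3 + 9*u^2 - 13*u + 35
(5) = 2*z^3 - 14*z^2 - 28*z + 240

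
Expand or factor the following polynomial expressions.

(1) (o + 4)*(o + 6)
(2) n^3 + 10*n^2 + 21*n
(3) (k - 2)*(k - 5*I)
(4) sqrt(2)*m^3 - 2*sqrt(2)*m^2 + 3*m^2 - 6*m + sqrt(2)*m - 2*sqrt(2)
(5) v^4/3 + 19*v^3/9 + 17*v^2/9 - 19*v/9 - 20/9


(1) = o^2 + 10*o + 24
(2) = n*(n + 3)*(n + 7)
(3) = k^2 - 2*k - 5*I*k + 10*I
(4) = (m - 2)*(m + sqrt(2))*(sqrt(2)*m + 1)
(5) = (v/3 + 1/3)*(v - 1)*(v + 4/3)*(v + 5)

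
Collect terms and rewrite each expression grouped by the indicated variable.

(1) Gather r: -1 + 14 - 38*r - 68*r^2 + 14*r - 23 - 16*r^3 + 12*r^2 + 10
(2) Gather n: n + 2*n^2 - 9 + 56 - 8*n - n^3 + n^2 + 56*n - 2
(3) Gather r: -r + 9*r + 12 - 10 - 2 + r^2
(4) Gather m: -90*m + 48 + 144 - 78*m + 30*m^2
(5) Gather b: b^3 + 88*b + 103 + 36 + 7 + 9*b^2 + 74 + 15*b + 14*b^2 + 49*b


(1) = -16*r^3 - 56*r^2 - 24*r
(2) = -n^3 + 3*n^2 + 49*n + 45
(3) = r^2 + 8*r
(4) = 30*m^2 - 168*m + 192
(5) = b^3 + 23*b^2 + 152*b + 220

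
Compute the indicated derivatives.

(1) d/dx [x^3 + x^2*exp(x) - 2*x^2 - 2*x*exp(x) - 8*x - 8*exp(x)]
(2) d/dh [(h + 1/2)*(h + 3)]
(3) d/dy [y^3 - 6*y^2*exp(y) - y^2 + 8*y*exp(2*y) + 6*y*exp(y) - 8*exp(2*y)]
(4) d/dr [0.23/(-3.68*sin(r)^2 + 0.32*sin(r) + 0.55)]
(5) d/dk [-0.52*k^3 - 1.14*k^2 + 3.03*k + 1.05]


(1) = x^2*exp(x) + 3*x^2 - 4*x - 10*exp(x) - 8
(2) = 2*h + 7/2
(3) = -6*y^2*exp(y) + 3*y^2 + 16*y*exp(2*y) - 6*y*exp(y) - 2*y - 8*exp(2*y) + 6*exp(y)
(4) = (1.6928*sin(r) - 0.0736)*cos(r)/(-3.68*sin(r)^2 + 0.32*sin(r) + 0.55)^2
(5) = -1.56*k^2 - 2.28*k + 3.03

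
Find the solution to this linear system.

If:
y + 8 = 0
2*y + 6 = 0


Then:
No Solution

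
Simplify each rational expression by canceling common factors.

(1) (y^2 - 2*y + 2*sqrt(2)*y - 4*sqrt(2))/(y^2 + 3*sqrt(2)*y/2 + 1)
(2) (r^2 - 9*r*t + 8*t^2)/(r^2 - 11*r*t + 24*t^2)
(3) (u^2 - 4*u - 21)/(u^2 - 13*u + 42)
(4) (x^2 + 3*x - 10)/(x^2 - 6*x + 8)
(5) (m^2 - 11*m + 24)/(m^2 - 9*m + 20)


(1) = (2*y^2 + y*(-4 + 4*sqrt(2)) - 8*sqrt(2))/(2*y^2 + 3*sqrt(2)*y + 2)
(2) = (r - t)/(r - 3*t)
(3) = (u + 3)/(u - 6)
(4) = (x + 5)/(x - 4)
(5) = (m^2 - 11*m + 24)/(m^2 - 9*m + 20)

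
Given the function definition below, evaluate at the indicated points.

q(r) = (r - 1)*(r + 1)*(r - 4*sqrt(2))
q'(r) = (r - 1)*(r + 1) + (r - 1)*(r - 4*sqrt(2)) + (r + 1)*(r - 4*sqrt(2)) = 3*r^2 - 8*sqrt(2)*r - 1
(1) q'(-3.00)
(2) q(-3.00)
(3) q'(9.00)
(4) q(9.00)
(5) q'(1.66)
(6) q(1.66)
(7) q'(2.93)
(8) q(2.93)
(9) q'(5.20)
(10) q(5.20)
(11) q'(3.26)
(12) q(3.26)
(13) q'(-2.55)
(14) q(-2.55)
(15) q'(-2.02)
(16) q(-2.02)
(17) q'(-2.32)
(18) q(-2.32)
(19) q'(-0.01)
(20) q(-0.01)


(1) = 59.94
(2) = -69.25
(3) = 140.18
(4) = 267.45
(5) = -11.51
(6) = -7.02
(7) = -8.39
(8) = -20.68
(9) = 21.29
(10) = -11.90
(11) = -6.00
(12) = -23.08
(13) = 47.36
(14) = -45.16
(15) = 34.09
(16) = -23.65
(17) = 41.40
(18) = -34.96
(19) = -0.89
(20) = 5.67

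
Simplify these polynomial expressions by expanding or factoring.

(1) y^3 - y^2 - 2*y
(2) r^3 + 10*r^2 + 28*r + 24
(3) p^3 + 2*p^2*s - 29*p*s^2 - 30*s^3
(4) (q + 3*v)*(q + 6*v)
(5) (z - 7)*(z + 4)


(1) = y*(y - 2)*(y + 1)
(2) = (r + 2)^2*(r + 6)
(3) = (p - 5*s)*(p + s)*(p + 6*s)
(4) = q^2 + 9*q*v + 18*v^2
(5) = z^2 - 3*z - 28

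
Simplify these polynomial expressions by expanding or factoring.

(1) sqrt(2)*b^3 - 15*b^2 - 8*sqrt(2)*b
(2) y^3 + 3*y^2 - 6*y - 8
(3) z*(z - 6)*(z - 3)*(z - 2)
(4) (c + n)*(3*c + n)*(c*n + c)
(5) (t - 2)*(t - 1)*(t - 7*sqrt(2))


(1) = b*(b - 8*sqrt(2))*(sqrt(2)*b + 1)
(2) = (y - 2)*(y + 1)*(y + 4)
(3) = z^4 - 11*z^3 + 36*z^2 - 36*z
(4) = 3*c^3*n + 3*c^3 + 4*c^2*n^2 + 4*c^2*n + c*n^3 + c*n^2
(5) = t^3 - 7*sqrt(2)*t^2 - 3*t^2 + 2*t + 21*sqrt(2)*t - 14*sqrt(2)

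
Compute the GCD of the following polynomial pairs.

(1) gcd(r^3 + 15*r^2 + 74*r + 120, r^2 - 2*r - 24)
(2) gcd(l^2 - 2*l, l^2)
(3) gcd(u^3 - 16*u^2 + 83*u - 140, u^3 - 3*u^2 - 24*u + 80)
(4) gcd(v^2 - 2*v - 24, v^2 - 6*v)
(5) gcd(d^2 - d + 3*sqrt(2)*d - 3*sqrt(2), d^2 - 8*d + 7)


(1) = r + 4
(2) = l
(3) = u - 4
(4) = v - 6
(5) = gcd((d - 1)*(d + 3*sqrt(2)), (d - 7)*(d - 1)) = d - 1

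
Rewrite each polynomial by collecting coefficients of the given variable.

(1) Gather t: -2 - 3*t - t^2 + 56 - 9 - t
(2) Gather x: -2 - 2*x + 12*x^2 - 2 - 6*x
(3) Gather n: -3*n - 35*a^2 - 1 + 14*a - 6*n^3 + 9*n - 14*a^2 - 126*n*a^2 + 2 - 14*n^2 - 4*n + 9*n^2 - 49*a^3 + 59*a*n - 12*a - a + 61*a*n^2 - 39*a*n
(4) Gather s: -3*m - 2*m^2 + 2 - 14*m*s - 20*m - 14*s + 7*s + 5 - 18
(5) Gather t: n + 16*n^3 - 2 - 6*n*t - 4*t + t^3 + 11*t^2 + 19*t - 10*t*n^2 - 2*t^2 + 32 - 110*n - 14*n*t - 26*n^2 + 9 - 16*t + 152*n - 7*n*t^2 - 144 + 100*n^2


(1) = -t^2 - 4*t + 45
(2) = 12*x^2 - 8*x - 4
(3) = -49*a^3 - 49*a^2 + a - 6*n^3 + n^2*(61*a - 5) + n*(-126*a^2 + 20*a + 2) + 1
(4) = -2*m^2 - 23*m + s*(-14*m - 7) - 11
(5) = 16*n^3 + 74*n^2 + 43*n + t^3 + t^2*(9 - 7*n) + t*(-10*n^2 - 20*n - 1) - 105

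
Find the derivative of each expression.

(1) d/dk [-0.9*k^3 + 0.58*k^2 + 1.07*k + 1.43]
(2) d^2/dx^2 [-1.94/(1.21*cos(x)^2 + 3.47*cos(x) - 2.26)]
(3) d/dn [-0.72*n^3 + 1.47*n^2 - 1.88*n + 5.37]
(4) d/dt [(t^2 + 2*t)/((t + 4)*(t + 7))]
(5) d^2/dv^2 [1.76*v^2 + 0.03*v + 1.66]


(1) = -2.7*k^2 + 1.16*k + 1.07
(2) = (11.361416*(1 - cos(x)^2)^2 + 24.436434*cos(x)^3 + 50.26055*cos(x)^2 - 33.659*cos(x) - 68.690356)/(1.21*cos(x)^2 + 3.47*cos(x) - 2.26)^3
(3) = -2.16*n^2 + 2.94*n - 1.88
(4) = (9*t^2 + 56*t + 56)/(t^4 + 22*t^3 + 177*t^2 + 616*t + 784)
(5) = 3.52000000000000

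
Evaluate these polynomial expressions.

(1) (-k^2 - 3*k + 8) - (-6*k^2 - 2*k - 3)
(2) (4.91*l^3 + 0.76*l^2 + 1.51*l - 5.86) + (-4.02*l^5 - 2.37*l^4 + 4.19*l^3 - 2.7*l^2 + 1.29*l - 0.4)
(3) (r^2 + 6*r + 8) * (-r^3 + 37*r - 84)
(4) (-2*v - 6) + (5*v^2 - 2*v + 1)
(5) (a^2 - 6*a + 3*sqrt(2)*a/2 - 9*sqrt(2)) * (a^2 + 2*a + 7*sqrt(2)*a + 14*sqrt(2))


(1) = 5*k^2 - k + 11
(2) = -4.02*l^5 - 2.37*l^4 + 9.1*l^3 - 1.94*l^2 + 2.8*l - 6.26
(3) = -r^5 - 6*r^4 + 29*r^3 + 138*r^2 - 208*r - 672
(4) = 5*v^2 - 4*v - 5
(5) = a^4 - 4*a^3 + 17*sqrt(2)*a^3/2 - 34*sqrt(2)*a^2 + 9*a^2 - 102*sqrt(2)*a - 84*a - 252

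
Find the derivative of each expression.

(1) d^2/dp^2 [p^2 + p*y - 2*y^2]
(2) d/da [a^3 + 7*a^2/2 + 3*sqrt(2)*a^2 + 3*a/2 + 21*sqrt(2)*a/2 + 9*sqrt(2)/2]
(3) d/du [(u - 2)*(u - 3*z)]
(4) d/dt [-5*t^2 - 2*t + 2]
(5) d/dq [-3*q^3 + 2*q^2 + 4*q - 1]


(1) = 2
(2) = 3*a^2 + 7*a + 6*sqrt(2)*a + 3/2 + 21*sqrt(2)/2
(3) = 2*u - 3*z - 2
(4) = -10*t - 2
(5) = -9*q^2 + 4*q + 4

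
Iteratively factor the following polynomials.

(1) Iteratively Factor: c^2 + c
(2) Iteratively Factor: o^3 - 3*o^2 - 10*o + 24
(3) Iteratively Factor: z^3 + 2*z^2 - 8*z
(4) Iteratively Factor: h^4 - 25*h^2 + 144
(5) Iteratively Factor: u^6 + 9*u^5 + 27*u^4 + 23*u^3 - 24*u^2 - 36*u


(1) = (c)*(c + 1)
(2) = (o - 4)*(o^2 + o - 6) = (o - 4)*(o + 3)*(o - 2)
(3) = (z - 2)*(z^2 + 4*z) = z*(z - 2)*(z + 4)
(4) = (h + 4)*(h^3 - 4*h^2 - 9*h + 36) = (h - 3)*(h + 4)*(h^2 - h - 12) = (h - 4)*(h - 3)*(h + 4)*(h + 3)
(5) = (u + 3)*(u^5 + 6*u^4 + 9*u^3 - 4*u^2 - 12*u) = (u + 2)*(u + 3)*(u^4 + 4*u^3 + u^2 - 6*u) = (u + 2)^2*(u + 3)*(u^3 + 2*u^2 - 3*u) = (u + 2)^2*(u + 3)^2*(u^2 - u) = u*(u + 2)^2*(u + 3)^2*(u - 1)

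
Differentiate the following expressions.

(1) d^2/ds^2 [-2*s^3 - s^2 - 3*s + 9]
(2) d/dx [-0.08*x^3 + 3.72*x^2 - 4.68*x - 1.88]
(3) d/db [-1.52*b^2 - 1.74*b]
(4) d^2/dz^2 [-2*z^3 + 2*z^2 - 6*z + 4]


(1) = -12*s - 2
(2) = -0.24*x^2 + 7.44*x - 4.68
(3) = -3.04*b - 1.74
(4) = 4 - 12*z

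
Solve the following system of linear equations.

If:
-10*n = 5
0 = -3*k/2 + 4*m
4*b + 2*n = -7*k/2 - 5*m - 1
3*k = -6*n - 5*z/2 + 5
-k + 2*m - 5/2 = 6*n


Then:
b = -43/16
k = 2
m = 3/4
n = -1/2
z = 4/5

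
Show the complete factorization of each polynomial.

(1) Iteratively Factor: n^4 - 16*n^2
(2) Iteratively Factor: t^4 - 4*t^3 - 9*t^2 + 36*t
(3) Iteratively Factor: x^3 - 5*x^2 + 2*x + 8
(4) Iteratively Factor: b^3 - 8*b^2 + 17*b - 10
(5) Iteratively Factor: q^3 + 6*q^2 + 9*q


(1) = (n + 4)*(n^3 - 4*n^2) = (n - 4)*(n + 4)*(n^2) = n*(n - 4)*(n + 4)*(n)
(2) = (t - 4)*(t^3 - 9*t) = t*(t - 4)*(t^2 - 9) = t*(t - 4)*(t - 3)*(t + 3)
(3) = (x - 4)*(x^2 - x - 2) = (x - 4)*(x - 2)*(x + 1)
(4) = (b - 2)*(b^2 - 6*b + 5) = (b - 2)*(b - 1)*(b - 5)
(5) = (q + 3)*(q^2 + 3*q) = (q + 3)^2*(q)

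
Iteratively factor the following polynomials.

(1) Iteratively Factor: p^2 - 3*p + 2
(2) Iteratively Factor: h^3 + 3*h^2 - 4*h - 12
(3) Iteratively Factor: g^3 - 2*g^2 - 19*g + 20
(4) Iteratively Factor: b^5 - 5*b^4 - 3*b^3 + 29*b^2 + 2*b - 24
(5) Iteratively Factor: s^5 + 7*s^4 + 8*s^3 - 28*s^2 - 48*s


(1) = (p - 1)*(p - 2)
(2) = (h - 2)*(h^2 + 5*h + 6) = (h - 2)*(h + 2)*(h + 3)
(3) = (g - 5)*(g^2 + 3*g - 4) = (g - 5)*(g - 1)*(g + 4)
(4) = (b - 3)*(b^4 - 2*b^3 - 9*b^2 + 2*b + 8) = (b - 3)*(b - 1)*(b^3 - b^2 - 10*b - 8) = (b - 4)*(b - 3)*(b - 1)*(b^2 + 3*b + 2) = (b - 4)*(b - 3)*(b - 1)*(b + 2)*(b + 1)
(5) = (s - 2)*(s^4 + 9*s^3 + 26*s^2 + 24*s) = (s - 2)*(s + 3)*(s^3 + 6*s^2 + 8*s) = (s - 2)*(s + 3)*(s + 4)*(s^2 + 2*s) = (s - 2)*(s + 2)*(s + 3)*(s + 4)*(s)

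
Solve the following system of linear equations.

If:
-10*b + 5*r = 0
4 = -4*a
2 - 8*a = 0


Then:
No Solution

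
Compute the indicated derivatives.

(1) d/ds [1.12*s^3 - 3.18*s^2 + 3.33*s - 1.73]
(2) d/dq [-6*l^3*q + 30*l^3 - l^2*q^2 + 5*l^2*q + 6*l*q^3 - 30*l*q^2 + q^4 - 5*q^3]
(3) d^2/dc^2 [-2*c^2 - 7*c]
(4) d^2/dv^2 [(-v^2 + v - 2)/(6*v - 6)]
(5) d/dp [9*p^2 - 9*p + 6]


(1) = 3.36*s^2 - 6.36*s + 3.33
(2) = -6*l^3 - 2*l^2*q + 5*l^2 + 18*l*q^2 - 60*l*q + 4*q^3 - 15*q^2
(3) = -4
(4) = -2/(3*v^3 - 9*v^2 + 9*v - 3)
(5) = 18*p - 9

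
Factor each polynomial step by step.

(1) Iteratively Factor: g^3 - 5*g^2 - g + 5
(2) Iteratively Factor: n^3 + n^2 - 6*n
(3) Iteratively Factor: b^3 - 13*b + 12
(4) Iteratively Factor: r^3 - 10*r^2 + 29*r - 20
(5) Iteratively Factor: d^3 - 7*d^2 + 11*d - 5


(1) = (g + 1)*(g^2 - 6*g + 5) = (g - 1)*(g + 1)*(g - 5)
(2) = (n + 3)*(n^2 - 2*n) = n*(n + 3)*(n - 2)
(3) = (b + 4)*(b^2 - 4*b + 3) = (b - 3)*(b + 4)*(b - 1)
(4) = (r - 5)*(r^2 - 5*r + 4) = (r - 5)*(r - 1)*(r - 4)
(5) = (d - 5)*(d^2 - 2*d + 1) = (d - 5)*(d - 1)*(d - 1)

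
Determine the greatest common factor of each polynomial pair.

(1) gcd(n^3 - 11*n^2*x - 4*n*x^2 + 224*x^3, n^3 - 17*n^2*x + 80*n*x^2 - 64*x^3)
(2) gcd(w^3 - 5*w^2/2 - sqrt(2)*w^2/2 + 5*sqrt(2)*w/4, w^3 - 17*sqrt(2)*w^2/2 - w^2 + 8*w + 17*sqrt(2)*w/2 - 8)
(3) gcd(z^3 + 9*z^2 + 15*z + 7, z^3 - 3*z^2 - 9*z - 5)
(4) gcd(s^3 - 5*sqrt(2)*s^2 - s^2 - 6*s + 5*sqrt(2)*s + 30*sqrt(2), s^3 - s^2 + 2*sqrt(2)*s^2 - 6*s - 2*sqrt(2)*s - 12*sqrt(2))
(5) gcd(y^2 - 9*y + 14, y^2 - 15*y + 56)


(1) = gcd((n - 8*x)*(n - 7*x)*(n + 4*x), (n - 8*x)^2*(n - x)) = -n + 8*x
(2) = gcd(w*(w - 5/2)*(w - sqrt(2)/2), (w - 1)*(w - 8*sqrt(2))*(w - sqrt(2)/2)) = w - sqrt(2)/2
(3) = gcd((z + 1)^2*(z + 7), (z - 5)*(z + 1)^2) = z^2 + 2*z + 1
(4) = gcd((s - 3)*(s + 2)*(s - 5*sqrt(2)), (s - 3)*(s + 2)*(s + 2*sqrt(2))) = s^2 - s - 6
(5) = y - 7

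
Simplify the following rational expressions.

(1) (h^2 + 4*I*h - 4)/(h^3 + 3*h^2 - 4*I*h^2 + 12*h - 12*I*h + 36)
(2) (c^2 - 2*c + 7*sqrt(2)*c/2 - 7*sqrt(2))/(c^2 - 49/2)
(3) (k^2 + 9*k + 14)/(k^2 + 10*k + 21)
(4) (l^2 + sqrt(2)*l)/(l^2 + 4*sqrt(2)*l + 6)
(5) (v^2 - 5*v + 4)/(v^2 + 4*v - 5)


(1) = (h + 2*I)/(h^2 + h*(3 - 6*I) - 18*I)
(2) = (4*c - 8)/(4*c - 14*sqrt(2))
(3) = (k + 2)/(k + 3)
(4) = l/(l + 3*sqrt(2))
(5) = (v - 4)/(v + 5)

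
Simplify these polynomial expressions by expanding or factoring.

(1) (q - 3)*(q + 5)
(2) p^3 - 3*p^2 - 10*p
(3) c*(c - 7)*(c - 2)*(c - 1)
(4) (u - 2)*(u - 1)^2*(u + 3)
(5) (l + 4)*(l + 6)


(1) = q^2 + 2*q - 15
(2) = p*(p - 5)*(p + 2)
(3) = c^4 - 10*c^3 + 23*c^2 - 14*c
(4) = u^4 - u^3 - 7*u^2 + 13*u - 6
(5) = l^2 + 10*l + 24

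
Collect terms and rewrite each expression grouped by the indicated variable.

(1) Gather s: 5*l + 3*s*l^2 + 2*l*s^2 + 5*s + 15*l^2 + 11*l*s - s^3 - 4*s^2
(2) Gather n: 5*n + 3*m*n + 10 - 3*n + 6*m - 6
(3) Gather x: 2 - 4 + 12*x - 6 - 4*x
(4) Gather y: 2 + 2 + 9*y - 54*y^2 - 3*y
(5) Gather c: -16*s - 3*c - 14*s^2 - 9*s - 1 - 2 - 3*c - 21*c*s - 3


(1) = 15*l^2 + 5*l - s^3 + s^2*(2*l - 4) + s*(3*l^2 + 11*l + 5)
(2) = 6*m + n*(3*m + 2) + 4
(3) = 8*x - 8
(4) = -54*y^2 + 6*y + 4
(5) = c*(-21*s - 6) - 14*s^2 - 25*s - 6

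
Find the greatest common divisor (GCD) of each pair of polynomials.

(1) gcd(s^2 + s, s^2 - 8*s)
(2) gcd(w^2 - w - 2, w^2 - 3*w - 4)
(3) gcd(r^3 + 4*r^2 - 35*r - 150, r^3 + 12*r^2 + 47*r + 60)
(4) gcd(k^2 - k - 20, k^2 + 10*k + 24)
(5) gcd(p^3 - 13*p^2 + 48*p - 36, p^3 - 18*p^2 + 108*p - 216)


(1) = gcd(s*(s + 1), s*(s - 8)) = s
(2) = gcd((w - 2)*(w + 1), (w - 4)*(w + 1)) = w + 1
(3) = r + 5
(4) = k + 4
(5) = p^2 - 12*p + 36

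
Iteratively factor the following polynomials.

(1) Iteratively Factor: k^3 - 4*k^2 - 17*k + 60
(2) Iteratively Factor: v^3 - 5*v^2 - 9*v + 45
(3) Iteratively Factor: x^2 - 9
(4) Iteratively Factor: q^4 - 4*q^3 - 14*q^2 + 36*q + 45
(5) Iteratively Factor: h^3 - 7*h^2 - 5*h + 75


(1) = (k - 5)*(k^2 + k - 12) = (k - 5)*(k + 4)*(k - 3)
(2) = (v - 5)*(v^2 - 9) = (v - 5)*(v + 3)*(v - 3)
(3) = (x - 3)*(x + 3)
(4) = (q - 5)*(q^3 + q^2 - 9*q - 9) = (q - 5)*(q + 3)*(q^2 - 2*q - 3) = (q - 5)*(q + 1)*(q + 3)*(q - 3)
(5) = (h - 5)*(h^2 - 2*h - 15) = (h - 5)*(h + 3)*(h - 5)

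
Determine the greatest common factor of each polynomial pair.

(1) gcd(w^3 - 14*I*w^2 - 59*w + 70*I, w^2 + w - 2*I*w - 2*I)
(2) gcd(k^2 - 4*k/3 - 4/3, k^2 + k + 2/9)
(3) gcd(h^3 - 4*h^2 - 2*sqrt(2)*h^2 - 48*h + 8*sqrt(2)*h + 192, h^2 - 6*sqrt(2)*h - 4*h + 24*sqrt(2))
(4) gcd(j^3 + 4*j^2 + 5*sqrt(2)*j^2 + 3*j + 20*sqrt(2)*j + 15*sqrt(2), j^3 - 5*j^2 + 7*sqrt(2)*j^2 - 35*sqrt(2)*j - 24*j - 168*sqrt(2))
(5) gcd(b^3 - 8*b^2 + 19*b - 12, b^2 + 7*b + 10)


(1) = gcd((w - 7*I)*(w - 5*I)*(w - 2*I), (w + 1)*(w - 2*I)) = w - 2*I
(2) = gcd((k - 2)*(k + 2/3), (k + 1/3)*(k + 2/3)) = k + 2/3
(3) = gcd((h - 4)*(h - 6*sqrt(2))*(h + 4*sqrt(2)), (h - 4)*(h - 6*sqrt(2))) = h^2 + h*(-6*sqrt(2) - 4) + 24*sqrt(2)
(4) = gcd((j + 1)*(j + 3)*(j + 5*sqrt(2)), (j - 8)*(j + 3)*(j + 7*sqrt(2))) = j + 3
(5) = gcd((b - 4)*(b - 3)*(b - 1), (b + 2)*(b + 5)) = 1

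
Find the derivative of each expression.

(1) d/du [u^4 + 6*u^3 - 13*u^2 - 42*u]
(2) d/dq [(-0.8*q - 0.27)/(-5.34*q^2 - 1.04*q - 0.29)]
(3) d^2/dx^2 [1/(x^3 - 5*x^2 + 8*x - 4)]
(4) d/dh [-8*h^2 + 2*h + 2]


(1) = 4*u^3 + 18*u^2 - 26*u - 42
(2) = (4.272*q^2 + 0.832*q - (0.8*q + 0.27)*(10.68*q + 1.04) + 0.232)/(5.34*q^2 + 1.04*q + 0.29)^2
(3) = 2*(6*x^2 - 16*x + 11)/(x^7 - 11*x^6 + 51*x^5 - 129*x^4 + 192*x^3 - 168*x^2 + 80*x - 16)
(4) = 2 - 16*h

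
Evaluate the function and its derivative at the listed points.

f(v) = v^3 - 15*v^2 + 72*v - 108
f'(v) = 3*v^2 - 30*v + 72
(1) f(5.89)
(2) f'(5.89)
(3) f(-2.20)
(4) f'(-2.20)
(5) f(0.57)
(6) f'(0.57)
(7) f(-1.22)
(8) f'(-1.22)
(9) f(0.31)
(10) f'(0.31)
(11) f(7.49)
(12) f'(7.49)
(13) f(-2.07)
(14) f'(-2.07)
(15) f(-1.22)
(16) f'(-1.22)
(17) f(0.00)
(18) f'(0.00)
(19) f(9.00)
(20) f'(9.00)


(1) = 0.03
(2) = -0.62
(3) = -349.65
(4) = 152.52
(5) = -71.65
(6) = 55.87
(7) = -219.98
(8) = 113.07
(9) = -87.09
(10) = 62.99
(11) = 9.97
(12) = 15.60
(13) = -330.18
(14) = 146.95
(15) = -219.98
(16) = 113.07
(17) = -108.00
(18) = 72.00
(19) = 54.00
(20) = 45.00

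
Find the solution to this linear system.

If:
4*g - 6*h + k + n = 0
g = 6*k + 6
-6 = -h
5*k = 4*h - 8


Then:
g = 126/5
h = 6
k = 16/5
n = -68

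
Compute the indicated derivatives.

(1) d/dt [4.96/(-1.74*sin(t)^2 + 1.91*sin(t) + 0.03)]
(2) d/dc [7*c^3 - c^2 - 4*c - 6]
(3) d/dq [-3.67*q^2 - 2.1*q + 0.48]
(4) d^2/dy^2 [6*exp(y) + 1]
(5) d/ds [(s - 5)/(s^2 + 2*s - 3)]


(1) = (17.2608*sin(t) - 9.4736)*cos(t)/(-1.74*sin(t)^2 + 1.91*sin(t) + 0.03)^2
(2) = 21*c^2 - 2*c - 4
(3) = -7.34*q - 2.1
(4) = 6*exp(y)
(5) = (s^2 + 2*s - 2*(s - 5)*(s + 1) - 3)/(s^2 + 2*s - 3)^2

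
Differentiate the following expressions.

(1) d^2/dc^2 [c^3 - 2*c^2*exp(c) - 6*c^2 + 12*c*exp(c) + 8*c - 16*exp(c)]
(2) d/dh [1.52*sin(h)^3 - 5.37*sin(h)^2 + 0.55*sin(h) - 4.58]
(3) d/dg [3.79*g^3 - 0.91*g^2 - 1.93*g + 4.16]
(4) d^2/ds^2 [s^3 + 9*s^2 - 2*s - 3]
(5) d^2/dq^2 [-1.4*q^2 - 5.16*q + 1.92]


(1) = -2*c^2*exp(c) + 4*c*exp(c) + 6*c + 4*exp(c) - 12
(2) = (4.56*sin(h)^2 - 10.74*sin(h) + 0.55)*cos(h)
(3) = 11.37*g^2 - 1.82*g - 1.93
(4) = 6*s + 18
(5) = -2.80000000000000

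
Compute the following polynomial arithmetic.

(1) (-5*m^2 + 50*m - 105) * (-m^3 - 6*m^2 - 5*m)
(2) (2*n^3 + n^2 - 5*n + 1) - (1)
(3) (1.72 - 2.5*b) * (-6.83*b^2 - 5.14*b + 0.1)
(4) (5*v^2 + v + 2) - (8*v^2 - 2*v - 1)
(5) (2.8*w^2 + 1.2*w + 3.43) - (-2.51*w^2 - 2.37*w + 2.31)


(1) = 5*m^5 - 20*m^4 - 170*m^3 + 380*m^2 + 525*m
(2) = 2*n^3 + n^2 - 5*n
(3) = 17.075*b^3 + 1.1024*b^2 - 9.0908*b + 0.172
(4) = -3*v^2 + 3*v + 3
(5) = 5.31*w^2 + 3.57*w + 1.12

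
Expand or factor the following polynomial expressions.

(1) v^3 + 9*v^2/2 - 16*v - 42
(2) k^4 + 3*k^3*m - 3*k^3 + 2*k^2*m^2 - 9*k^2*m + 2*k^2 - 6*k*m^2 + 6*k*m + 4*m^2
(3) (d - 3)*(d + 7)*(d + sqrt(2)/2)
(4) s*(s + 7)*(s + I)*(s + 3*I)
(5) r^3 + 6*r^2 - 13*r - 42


(1) = (v - 7/2)*(v + 2)*(v + 6)
(2) = (k - 2)*(k - 1)*(k + m)*(k + 2*m)
(3) = d^3 + sqrt(2)*d^2/2 + 4*d^2 - 21*d + 2*sqrt(2)*d - 21*sqrt(2)/2
(4) = s^4 + 7*s^3 + 4*I*s^3 - 3*s^2 + 28*I*s^2 - 21*s
(5) = (r - 3)*(r + 2)*(r + 7)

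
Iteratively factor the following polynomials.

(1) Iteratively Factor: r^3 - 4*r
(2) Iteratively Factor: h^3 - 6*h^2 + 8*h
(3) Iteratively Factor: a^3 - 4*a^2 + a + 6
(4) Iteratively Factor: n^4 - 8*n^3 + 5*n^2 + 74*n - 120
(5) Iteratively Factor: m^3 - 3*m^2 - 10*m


(1) = (r)*(r^2 - 4) = r*(r + 2)*(r - 2)
(2) = (h)*(h^2 - 6*h + 8) = h*(h - 4)*(h - 2)
(3) = (a + 1)*(a^2 - 5*a + 6) = (a - 3)*(a + 1)*(a - 2)
(4) = (n + 3)*(n^3 - 11*n^2 + 38*n - 40) = (n - 4)*(n + 3)*(n^2 - 7*n + 10) = (n - 4)*(n - 2)*(n + 3)*(n - 5)
(5) = (m + 2)*(m^2 - 5*m) = m*(m + 2)*(m - 5)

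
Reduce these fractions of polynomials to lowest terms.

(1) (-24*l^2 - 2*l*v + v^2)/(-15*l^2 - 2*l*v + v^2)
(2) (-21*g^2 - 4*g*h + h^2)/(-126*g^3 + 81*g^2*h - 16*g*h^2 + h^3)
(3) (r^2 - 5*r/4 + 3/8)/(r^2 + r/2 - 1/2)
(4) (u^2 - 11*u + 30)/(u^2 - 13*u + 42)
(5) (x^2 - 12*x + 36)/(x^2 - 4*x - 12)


(1) = (-24*l^2 - 2*l*v + v^2)/(-15*l^2 - 2*l*v + v^2)
(2) = (3*g + h)/(18*g^2 - 9*g*h + h^2)
(3) = (4*r - 3)/(4*r + 4)
(4) = (u - 5)/(u - 7)
(5) = (x - 6)/(x + 2)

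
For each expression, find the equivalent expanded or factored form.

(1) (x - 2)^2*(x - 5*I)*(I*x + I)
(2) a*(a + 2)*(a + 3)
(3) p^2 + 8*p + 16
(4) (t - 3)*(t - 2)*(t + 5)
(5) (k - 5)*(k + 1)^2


(1) = I*x^4 + 5*x^3 - 3*I*x^3 - 15*x^2 + 4*I*x + 20
(2) = a^3 + 5*a^2 + 6*a
(3) = (p + 4)^2
(4) = t^3 - 19*t + 30
(5) = k^3 - 3*k^2 - 9*k - 5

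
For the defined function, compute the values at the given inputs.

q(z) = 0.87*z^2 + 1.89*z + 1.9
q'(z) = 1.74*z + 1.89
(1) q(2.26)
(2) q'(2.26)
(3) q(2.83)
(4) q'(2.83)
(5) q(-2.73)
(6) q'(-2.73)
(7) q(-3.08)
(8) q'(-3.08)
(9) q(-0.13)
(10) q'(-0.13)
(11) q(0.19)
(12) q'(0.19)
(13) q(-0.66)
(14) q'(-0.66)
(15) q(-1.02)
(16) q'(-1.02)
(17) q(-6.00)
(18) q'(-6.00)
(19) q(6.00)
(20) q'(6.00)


(1) = 10.62
(2) = 5.82
(3) = 14.22
(4) = 6.81
(5) = 3.22
(6) = -2.86
(7) = 4.33
(8) = -3.47
(9) = 1.67
(10) = 1.66
(11) = 2.29
(12) = 2.22
(13) = 1.03
(14) = 0.74
(15) = 0.88
(16) = 0.12
(17) = 21.88
(18) = -8.55
(19) = 44.56
(20) = 12.33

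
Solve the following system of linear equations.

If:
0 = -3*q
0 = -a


Then:
a = 0
q = 0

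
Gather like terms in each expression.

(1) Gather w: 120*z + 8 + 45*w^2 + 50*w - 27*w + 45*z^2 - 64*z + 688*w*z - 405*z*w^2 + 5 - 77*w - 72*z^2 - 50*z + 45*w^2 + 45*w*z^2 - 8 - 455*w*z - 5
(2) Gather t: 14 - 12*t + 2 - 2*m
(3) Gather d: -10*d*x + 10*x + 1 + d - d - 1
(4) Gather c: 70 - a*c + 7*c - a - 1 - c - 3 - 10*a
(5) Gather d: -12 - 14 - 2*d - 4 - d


(1) = w^2*(90 - 405*z) + w*(45*z^2 + 233*z - 54) - 27*z^2 + 6*z
(2) = -2*m - 12*t + 16
(3) = -10*d*x + 10*x
(4) = -11*a + c*(6 - a) + 66
(5) = -3*d - 30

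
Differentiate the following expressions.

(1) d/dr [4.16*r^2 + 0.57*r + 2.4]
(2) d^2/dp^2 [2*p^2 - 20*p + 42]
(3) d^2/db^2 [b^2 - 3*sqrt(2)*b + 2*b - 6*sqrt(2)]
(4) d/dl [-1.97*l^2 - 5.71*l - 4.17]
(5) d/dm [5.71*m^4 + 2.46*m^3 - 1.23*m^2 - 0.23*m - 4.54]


(1) = 8.32*r + 0.57
(2) = 4
(3) = 2
(4) = -3.94*l - 5.71
(5) = 22.84*m^3 + 7.38*m^2 - 2.46*m - 0.23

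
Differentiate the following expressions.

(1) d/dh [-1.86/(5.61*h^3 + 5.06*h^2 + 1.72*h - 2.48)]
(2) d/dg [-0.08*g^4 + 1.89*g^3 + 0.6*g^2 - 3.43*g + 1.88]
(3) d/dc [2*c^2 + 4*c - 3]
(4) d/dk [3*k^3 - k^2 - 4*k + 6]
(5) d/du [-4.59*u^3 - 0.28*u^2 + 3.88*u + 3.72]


(1) = (31.3038*h^2 + 18.8232*h + 3.1992)/(5.61*h^3 + 5.06*h^2 + 1.72*h - 2.48)^2
(2) = -0.32*g^3 + 5.67*g^2 + 1.2*g - 3.43
(3) = 4*c + 4
(4) = 9*k^2 - 2*k - 4
(5) = -13.77*u^2 - 0.56*u + 3.88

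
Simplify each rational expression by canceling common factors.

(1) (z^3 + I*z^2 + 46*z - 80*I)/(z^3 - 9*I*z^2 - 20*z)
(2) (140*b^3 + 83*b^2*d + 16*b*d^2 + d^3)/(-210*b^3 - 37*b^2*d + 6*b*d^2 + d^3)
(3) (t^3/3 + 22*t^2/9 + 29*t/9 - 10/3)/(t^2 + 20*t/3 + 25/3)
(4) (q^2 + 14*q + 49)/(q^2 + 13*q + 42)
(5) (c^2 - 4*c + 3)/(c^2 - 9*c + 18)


(1) = (z^2 + 6*I*z + 16)/(z^2 - 4*I*z)
(2) = (-4*b - d)/(6*b - d)
(3) = (3*t^2 + 7*t - 6)/(9*t + 15)
(4) = (q + 7)/(q + 6)
(5) = (c - 1)/(c - 6)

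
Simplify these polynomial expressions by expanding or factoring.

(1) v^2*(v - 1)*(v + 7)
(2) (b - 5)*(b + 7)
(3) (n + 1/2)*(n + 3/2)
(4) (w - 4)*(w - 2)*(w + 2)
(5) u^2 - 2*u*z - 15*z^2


(1) = v^4 + 6*v^3 - 7*v^2
(2) = b^2 + 2*b - 35
(3) = n^2 + 2*n + 3/4
(4) = w^3 - 4*w^2 - 4*w + 16
(5) = (u - 5*z)*(u + 3*z)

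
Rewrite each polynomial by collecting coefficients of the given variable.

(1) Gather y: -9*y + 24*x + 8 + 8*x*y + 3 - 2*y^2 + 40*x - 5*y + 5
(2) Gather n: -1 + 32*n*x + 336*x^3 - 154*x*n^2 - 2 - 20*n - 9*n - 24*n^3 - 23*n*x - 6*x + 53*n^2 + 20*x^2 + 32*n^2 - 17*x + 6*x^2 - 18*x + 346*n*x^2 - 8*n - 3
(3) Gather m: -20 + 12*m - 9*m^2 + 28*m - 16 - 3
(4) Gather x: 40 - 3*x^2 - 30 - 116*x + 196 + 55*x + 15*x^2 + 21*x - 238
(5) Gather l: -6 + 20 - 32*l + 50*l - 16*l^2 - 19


(1) = 64*x - 2*y^2 + y*(8*x - 14) + 16
(2) = -24*n^3 + n^2*(85 - 154*x) + n*(346*x^2 + 9*x - 37) + 336*x^3 + 26*x^2 - 41*x - 6
(3) = -9*m^2 + 40*m - 39
(4) = 12*x^2 - 40*x - 32
(5) = -16*l^2 + 18*l - 5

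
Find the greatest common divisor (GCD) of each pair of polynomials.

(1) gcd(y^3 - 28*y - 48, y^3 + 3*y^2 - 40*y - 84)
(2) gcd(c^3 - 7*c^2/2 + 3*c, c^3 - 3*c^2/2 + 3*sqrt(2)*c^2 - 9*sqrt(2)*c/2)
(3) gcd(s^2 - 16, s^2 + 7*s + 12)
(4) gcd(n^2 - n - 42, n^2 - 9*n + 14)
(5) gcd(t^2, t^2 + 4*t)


(1) = gcd((y - 6)*(y + 2)*(y + 4), (y - 6)*(y + 2)*(y + 7)) = y^2 - 4*y - 12
(2) = c^2 - 3*c/2
(3) = s + 4
(4) = n - 7
(5) = t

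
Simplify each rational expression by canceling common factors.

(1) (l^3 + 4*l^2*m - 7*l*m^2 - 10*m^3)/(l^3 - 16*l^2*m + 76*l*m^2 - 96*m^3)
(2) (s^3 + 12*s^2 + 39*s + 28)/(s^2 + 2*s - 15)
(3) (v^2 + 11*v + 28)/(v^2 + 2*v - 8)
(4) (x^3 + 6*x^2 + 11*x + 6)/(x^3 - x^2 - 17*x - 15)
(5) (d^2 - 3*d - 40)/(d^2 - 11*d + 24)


(1) = (l^2 + 6*l*m + 5*m^2)/(l^2 - 14*l*m + 48*m^2)
(2) = (s^3 + 12*s^2 + 39*s + 28)/(s^2 + 2*s - 15)
(3) = (v + 7)/(v - 2)
(4) = (x + 2)/(x - 5)
(5) = (d + 5)/(d - 3)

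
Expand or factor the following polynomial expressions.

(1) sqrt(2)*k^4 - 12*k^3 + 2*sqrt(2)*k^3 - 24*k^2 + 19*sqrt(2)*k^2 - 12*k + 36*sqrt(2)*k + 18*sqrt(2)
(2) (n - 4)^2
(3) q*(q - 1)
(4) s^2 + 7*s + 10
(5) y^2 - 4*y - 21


(1) = (k + 1)*(k - 3*sqrt(2))^2*(sqrt(2)*k + sqrt(2))
(2) = n^2 - 8*n + 16
(3) = q^2 - q
(4) = (s + 2)*(s + 5)
(5) = (y - 7)*(y + 3)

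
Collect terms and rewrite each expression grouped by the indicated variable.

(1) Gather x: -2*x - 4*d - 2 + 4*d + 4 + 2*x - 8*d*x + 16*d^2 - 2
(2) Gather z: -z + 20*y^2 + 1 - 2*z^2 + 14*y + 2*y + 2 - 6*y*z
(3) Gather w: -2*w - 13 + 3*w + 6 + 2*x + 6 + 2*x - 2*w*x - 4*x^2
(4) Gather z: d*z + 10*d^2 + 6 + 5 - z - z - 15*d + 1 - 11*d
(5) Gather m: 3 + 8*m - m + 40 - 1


(1) = 16*d^2 - 8*d*x
(2) = 20*y^2 + 16*y - 2*z^2 + z*(-6*y - 1) + 3
(3) = w*(1 - 2*x) - 4*x^2 + 4*x - 1
(4) = 10*d^2 - 26*d + z*(d - 2) + 12
(5) = 7*m + 42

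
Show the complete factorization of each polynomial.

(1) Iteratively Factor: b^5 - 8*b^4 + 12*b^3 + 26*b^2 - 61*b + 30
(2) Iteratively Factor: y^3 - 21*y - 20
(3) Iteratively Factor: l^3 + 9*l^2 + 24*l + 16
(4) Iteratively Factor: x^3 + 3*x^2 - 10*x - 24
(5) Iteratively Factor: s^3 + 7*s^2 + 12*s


(1) = (b - 5)*(b^4 - 3*b^3 - 3*b^2 + 11*b - 6) = (b - 5)*(b - 1)*(b^3 - 2*b^2 - 5*b + 6) = (b - 5)*(b - 3)*(b - 1)*(b^2 + b - 2) = (b - 5)*(b - 3)*(b - 1)^2*(b + 2)
(2) = (y + 1)*(y^2 - y - 20) = (y + 1)*(y + 4)*(y - 5)
(3) = (l + 4)*(l^2 + 5*l + 4) = (l + 1)*(l + 4)*(l + 4)
(4) = (x + 2)*(x^2 + x - 12) = (x - 3)*(x + 2)*(x + 4)
(5) = (s)*(s^2 + 7*s + 12) = s*(s + 4)*(s + 3)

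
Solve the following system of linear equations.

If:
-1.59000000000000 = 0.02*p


Then:
p = -79.50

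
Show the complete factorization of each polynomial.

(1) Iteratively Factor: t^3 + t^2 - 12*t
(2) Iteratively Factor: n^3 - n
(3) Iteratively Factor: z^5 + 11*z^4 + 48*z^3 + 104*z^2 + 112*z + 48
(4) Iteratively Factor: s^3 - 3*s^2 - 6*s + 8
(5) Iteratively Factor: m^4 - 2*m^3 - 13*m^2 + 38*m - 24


(1) = (t - 3)*(t^2 + 4*t) = (t - 3)*(t + 4)*(t)
(2) = (n + 1)*(n^2 - n) = n*(n + 1)*(n - 1)
(3) = (z + 2)*(z^4 + 9*z^3 + 30*z^2 + 44*z + 24) = (z + 2)^2*(z^3 + 7*z^2 + 16*z + 12) = (z + 2)^3*(z^2 + 5*z + 6) = (z + 2)^3*(z + 3)*(z + 2)
(4) = (s - 4)*(s^2 + s - 2) = (s - 4)*(s - 1)*(s + 2)
(5) = (m - 3)*(m^3 + m^2 - 10*m + 8) = (m - 3)*(m - 1)*(m^2 + 2*m - 8) = (m - 3)*(m - 1)*(m + 4)*(m - 2)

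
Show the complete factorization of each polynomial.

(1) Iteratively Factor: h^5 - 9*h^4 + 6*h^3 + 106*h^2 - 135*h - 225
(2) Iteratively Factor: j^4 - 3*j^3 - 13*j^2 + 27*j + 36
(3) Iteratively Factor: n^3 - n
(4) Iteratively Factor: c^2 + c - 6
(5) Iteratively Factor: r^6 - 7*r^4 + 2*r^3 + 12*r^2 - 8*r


(1) = (h - 5)*(h^4 - 4*h^3 - 14*h^2 + 36*h + 45) = (h - 5)*(h + 1)*(h^3 - 5*h^2 - 9*h + 45) = (h - 5)*(h - 3)*(h + 1)*(h^2 - 2*h - 15) = (h - 5)*(h - 3)*(h + 1)*(h + 3)*(h - 5)
(2) = (j - 3)*(j^3 - 13*j - 12) = (j - 4)*(j - 3)*(j^2 + 4*j + 3) = (j - 4)*(j - 3)*(j + 1)*(j + 3)
(3) = (n - 1)*(n^2 + n) = (n - 1)*(n + 1)*(n)
(4) = (c + 3)*(c - 2)
(5) = (r - 1)*(r^5 + r^4 - 6*r^3 - 4*r^2 + 8*r) = (r - 1)*(r + 2)*(r^4 - r^3 - 4*r^2 + 4*r) = (r - 1)*(r + 2)^2*(r^3 - 3*r^2 + 2*r) = (r - 1)^2*(r + 2)^2*(r^2 - 2*r) = r*(r - 1)^2*(r + 2)^2*(r - 2)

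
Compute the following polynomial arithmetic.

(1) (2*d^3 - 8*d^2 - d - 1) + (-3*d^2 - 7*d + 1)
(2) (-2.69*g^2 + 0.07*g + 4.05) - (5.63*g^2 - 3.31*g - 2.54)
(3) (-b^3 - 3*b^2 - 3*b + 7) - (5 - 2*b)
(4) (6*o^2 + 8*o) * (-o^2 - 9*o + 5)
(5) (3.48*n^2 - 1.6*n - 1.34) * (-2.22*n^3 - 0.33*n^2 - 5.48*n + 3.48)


(1) = 2*d^3 - 11*d^2 - 8*d
(2) = -8.32*g^2 + 3.38*g + 6.59
(3) = -b^3 - 3*b^2 - b + 2
(4) = -6*o^4 - 62*o^3 - 42*o^2 + 40*o
(5) = -7.7256*n^5 + 2.4036*n^4 - 15.5676*n^3 + 21.3206*n^2 + 1.7752*n - 4.6632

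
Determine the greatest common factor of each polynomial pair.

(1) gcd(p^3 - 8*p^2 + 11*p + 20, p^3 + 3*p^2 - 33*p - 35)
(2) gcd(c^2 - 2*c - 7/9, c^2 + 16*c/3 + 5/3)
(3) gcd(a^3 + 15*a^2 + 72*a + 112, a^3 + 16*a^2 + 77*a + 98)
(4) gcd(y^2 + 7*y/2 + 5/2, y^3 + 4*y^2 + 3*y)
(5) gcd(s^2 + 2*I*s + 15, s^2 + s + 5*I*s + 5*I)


(1) = p^2 - 4*p - 5
(2) = c + 1/3
(3) = gcd((a + 4)^2*(a + 7), (a + 2)*(a + 7)^2) = a + 7
(4) = gcd((y + 1)*(y + 5/2), y*(y + 1)*(y + 3)) = y + 1
(5) = s + 5*I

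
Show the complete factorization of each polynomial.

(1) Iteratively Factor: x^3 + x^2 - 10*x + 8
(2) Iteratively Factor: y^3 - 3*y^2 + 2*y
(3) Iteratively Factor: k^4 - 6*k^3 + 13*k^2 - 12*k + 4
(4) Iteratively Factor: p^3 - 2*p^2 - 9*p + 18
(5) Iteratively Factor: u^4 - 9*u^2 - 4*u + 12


(1) = (x - 1)*(x^2 + 2*x - 8) = (x - 1)*(x + 4)*(x - 2)
(2) = (y - 1)*(y^2 - 2*y) = (y - 2)*(y - 1)*(y)
(3) = (k - 1)*(k^3 - 5*k^2 + 8*k - 4) = (k - 2)*(k - 1)*(k^2 - 3*k + 2) = (k - 2)*(k - 1)^2*(k - 2)
(4) = (p - 3)*(p^2 + p - 6) = (p - 3)*(p + 3)*(p - 2)
(5) = (u + 2)*(u^3 - 2*u^2 - 5*u + 6) = (u + 2)^2*(u^2 - 4*u + 3) = (u - 3)*(u + 2)^2*(u - 1)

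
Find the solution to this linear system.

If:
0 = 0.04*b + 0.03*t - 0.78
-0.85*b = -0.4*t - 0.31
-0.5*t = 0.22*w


Then:
b = 7.74
t = 15.68
w = -35.63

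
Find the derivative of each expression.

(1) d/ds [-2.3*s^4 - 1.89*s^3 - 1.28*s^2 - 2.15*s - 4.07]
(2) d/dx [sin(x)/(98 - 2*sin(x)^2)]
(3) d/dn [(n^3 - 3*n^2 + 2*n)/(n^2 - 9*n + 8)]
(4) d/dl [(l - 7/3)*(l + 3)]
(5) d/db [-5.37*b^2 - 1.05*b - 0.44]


(1) = -9.2*s^3 - 5.67*s^2 - 2.56*s - 2.15
(2) = (sin(x)^2 + 49)*cos(x)/(2*(sin(x)^2 - 49)^2)
(3) = (n^2 - 16*n + 16)/(n^2 - 16*n + 64)
(4) = 2*l + 2/3
(5) = -10.74*b - 1.05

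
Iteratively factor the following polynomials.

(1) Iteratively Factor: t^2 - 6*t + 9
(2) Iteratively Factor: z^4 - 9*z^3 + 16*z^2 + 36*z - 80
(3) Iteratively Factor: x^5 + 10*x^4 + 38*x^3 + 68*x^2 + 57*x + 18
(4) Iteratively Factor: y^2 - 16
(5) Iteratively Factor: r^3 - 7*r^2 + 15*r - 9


(1) = (t - 3)*(t - 3)
(2) = (z - 5)*(z^3 - 4*z^2 - 4*z + 16) = (z - 5)*(z + 2)*(z^2 - 6*z + 8) = (z - 5)*(z - 4)*(z + 2)*(z - 2)
(3) = (x + 1)*(x^4 + 9*x^3 + 29*x^2 + 39*x + 18) = (x + 1)*(x + 2)*(x^3 + 7*x^2 + 15*x + 9) = (x + 1)*(x + 2)*(x + 3)*(x^2 + 4*x + 3) = (x + 1)*(x + 2)*(x + 3)^2*(x + 1)
(4) = (y + 4)*(y - 4)
(5) = (r - 3)*(r^2 - 4*r + 3) = (r - 3)^2*(r - 1)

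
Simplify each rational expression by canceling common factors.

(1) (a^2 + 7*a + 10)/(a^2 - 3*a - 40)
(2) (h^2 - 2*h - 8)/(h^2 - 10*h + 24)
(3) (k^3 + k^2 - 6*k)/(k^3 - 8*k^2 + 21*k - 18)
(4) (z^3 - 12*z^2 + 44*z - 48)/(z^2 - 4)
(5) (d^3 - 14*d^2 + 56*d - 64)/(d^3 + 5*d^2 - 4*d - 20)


(1) = (a + 2)/(a - 8)
(2) = (h + 2)/(h - 6)
(3) = (k^2 + 3*k)/(k^2 - 6*k + 9)
(4) = (z^2 - 10*z + 24)/(z + 2)
(5) = (d^2 - 12*d + 32)/(d^2 + 7*d + 10)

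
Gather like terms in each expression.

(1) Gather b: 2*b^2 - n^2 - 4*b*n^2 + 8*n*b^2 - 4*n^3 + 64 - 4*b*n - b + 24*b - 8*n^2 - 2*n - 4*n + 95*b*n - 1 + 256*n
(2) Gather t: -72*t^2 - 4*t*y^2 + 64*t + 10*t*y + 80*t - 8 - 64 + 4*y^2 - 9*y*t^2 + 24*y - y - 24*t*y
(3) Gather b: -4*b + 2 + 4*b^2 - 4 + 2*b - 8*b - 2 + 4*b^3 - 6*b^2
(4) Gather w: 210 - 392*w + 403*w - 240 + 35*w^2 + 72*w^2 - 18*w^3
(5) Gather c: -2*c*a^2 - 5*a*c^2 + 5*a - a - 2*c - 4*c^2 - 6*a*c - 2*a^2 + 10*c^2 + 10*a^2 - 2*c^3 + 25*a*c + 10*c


(1) = b^2*(8*n + 2) + b*(-4*n^2 + 91*n + 23) - 4*n^3 - 9*n^2 + 250*n + 63
(2) = t^2*(-9*y - 72) + t*(-4*y^2 - 14*y + 144) + 4*y^2 + 23*y - 72
(3) = 4*b^3 - 2*b^2 - 10*b - 4
(4) = -18*w^3 + 107*w^2 + 11*w - 30
(5) = 8*a^2 + 4*a - 2*c^3 + c^2*(6 - 5*a) + c*(-2*a^2 + 19*a + 8)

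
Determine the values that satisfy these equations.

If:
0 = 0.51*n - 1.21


Then:
n = 2.37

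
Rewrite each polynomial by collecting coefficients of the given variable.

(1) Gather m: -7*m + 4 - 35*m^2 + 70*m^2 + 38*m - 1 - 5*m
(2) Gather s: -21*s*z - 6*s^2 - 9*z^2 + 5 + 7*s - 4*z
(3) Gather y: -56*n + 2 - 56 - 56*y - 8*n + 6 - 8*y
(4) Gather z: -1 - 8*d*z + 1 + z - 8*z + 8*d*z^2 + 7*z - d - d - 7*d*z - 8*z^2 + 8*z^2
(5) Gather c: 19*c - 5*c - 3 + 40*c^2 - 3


(1) = 35*m^2 + 26*m + 3
(2) = -6*s^2 + s*(7 - 21*z) - 9*z^2 - 4*z + 5
(3) = -64*n - 64*y - 48
(4) = 8*d*z^2 - 15*d*z - 2*d
(5) = 40*c^2 + 14*c - 6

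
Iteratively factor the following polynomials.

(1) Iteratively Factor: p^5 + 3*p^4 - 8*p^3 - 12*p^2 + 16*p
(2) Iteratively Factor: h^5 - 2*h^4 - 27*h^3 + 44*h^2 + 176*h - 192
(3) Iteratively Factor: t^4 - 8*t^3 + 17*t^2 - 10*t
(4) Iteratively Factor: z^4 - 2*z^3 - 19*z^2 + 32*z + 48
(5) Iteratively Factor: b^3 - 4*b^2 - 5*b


(1) = (p - 1)*(p^4 + 4*p^3 - 4*p^2 - 16*p) = p*(p - 1)*(p^3 + 4*p^2 - 4*p - 16) = p*(p - 1)*(p + 4)*(p^2 - 4) = p*(p - 1)*(p + 2)*(p + 4)*(p - 2)
(2) = (h + 4)*(h^4 - 6*h^3 - 3*h^2 + 56*h - 48) = (h - 1)*(h + 4)*(h^3 - 5*h^2 - 8*h + 48) = (h - 4)*(h - 1)*(h + 4)*(h^2 - h - 12) = (h - 4)*(h - 1)*(h + 3)*(h + 4)*(h - 4)
(3) = (t - 2)*(t^3 - 6*t^2 + 5*t) = t*(t - 2)*(t^2 - 6*t + 5) = t*(t - 5)*(t - 2)*(t - 1)
(4) = (z + 4)*(z^3 - 6*z^2 + 5*z + 12) = (z - 3)*(z + 4)*(z^2 - 3*z - 4) = (z - 3)*(z + 1)*(z + 4)*(z - 4)
(5) = (b + 1)*(b^2 - 5*b) = b*(b + 1)*(b - 5)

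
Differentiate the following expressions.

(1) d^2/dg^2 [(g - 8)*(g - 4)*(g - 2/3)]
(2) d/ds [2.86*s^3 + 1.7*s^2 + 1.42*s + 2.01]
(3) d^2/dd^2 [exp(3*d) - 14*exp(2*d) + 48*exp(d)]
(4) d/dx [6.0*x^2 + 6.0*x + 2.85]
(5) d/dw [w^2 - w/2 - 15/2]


(1) = 6*g - 76/3
(2) = 8.58*s^2 + 3.4*s + 1.42
(3) = (9*exp(2*d) - 56*exp(d) + 48)*exp(d)
(4) = 12.0*x + 6.0
(5) = 2*w - 1/2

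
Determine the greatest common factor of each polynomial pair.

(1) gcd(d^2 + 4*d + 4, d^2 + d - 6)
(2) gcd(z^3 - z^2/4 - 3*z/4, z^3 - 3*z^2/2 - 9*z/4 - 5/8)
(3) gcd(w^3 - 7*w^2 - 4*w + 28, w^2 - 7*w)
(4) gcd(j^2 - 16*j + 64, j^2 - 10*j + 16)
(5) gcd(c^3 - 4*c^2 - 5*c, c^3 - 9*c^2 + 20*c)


(1) = 1
(2) = gcd(z*(z - 1)*(z + 3/4), (z - 5/2)*(z + 1/2)^2) = 1
(3) = w - 7
(4) = j - 8
(5) = c^2 - 5*c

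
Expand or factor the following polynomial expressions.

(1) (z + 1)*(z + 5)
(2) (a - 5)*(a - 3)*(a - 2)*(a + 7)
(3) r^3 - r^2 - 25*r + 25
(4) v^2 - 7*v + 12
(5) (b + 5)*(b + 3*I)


(1) = z^2 + 6*z + 5
(2) = a^4 - 3*a^3 - 39*a^2 + 187*a - 210
(3) = (r - 5)*(r - 1)*(r + 5)
(4) = (v - 4)*(v - 3)
(5) = b^2 + 5*b + 3*I*b + 15*I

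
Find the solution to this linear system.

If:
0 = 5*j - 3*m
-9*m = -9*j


Then:
j = 0
m = 0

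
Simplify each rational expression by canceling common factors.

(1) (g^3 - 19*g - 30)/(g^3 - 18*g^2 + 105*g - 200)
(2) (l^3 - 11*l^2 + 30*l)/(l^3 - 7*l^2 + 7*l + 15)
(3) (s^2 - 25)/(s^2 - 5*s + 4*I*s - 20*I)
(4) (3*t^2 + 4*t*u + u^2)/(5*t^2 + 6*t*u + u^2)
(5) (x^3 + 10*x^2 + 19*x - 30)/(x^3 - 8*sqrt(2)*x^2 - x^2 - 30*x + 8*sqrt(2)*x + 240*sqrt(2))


(1) = (g^2 + 5*g + 6)/(g^2 - 13*g + 40)
(2) = (l^2 - 6*l)/(l^2 - 2*l - 3)
(3) = (s + 5)/(s + 4*I)
(4) = (3*t + u)/(5*t + u)
(5) = (x^2 + 5*x - 6)/(x^2 + x*(-8*sqrt(2) - 6) + 48*sqrt(2))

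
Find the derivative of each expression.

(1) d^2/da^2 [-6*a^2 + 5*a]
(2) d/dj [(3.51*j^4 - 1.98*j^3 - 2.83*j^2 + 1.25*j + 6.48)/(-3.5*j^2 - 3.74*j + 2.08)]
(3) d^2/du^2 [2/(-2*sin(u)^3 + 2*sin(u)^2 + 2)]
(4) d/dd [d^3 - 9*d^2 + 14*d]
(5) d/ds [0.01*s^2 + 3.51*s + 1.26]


(1) = -12
(2) = (-24.57*j^5 - 32.4522*j^4 + 44.0136*j^3 + 2.604*j^2 + 33.5872*j + 26.8352)/(12.25*j^4 + 26.18*j^3 - 0.5724*j^2 - 15.5584*j + 4.3264)
(3) = (-9*sin(u)^6 + 11*sin(u)^5 + 8*sin(u)^4 - 25*sin(u)^3 + 10*sin(u)^2 + 6*sin(u) - 2)/(-sin(u)^3 + sin(u)^2 + 1)^3
(4) = 3*d^2 - 18*d + 14
(5) = 0.02*s + 3.51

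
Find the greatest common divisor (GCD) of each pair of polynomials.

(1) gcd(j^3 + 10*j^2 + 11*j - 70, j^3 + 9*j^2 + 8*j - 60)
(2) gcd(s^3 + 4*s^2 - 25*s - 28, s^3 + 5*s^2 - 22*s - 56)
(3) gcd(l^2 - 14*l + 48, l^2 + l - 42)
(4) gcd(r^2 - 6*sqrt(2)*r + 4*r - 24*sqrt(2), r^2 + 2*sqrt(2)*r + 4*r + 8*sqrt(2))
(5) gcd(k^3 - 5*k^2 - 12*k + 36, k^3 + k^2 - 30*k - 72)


(1) = gcd((j - 2)*(j + 5)*(j + 7), (j - 2)*(j + 5)*(j + 6)) = j^2 + 3*j - 10
(2) = s^2 + 3*s - 28
(3) = l - 6
(4) = r + 4
(5) = gcd((k - 6)*(k - 2)*(k + 3), (k - 6)*(k + 3)*(k + 4)) = k^2 - 3*k - 18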